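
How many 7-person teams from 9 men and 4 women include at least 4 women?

Sum over valid woman counts:
C(4,4)C(9,3).

Final answer: 84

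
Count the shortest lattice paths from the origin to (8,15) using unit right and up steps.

Each path has 8 right steps and 15 up steps in some order (23 steps total).
Choose which 15 of the 23 steps are up: C(23,15).

Final answer: C(23,15) = 490314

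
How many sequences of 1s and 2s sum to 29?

Let f(n) be the number of climbs. Removing the last move (1 or 2 steps) gives f(n) = f(n-1) + f(n-2); base cases f(1)=1, f(2)=2.
Computing successive values: f(1)=1, f(2)=2, f(3)=3, f(4)=5, f(5)=8, f(6)=13, f(7)=21, f(8)=34, f(9)=55, f(10)=89, f(11)=144, f(12)=233, f(13)=377, f(14)=610, f(15)=987, f(16)=1597, f(17)=2584, f(18)=4181, f(19)=6765, f(20)=10946, f(21)=17711, f(22)=28657, f(23)=46368, f(24)=75025, f(25)=121393, f(26)=196418, f(27)=317811, f(28)=514229, f(29)=832040.

Final answer: 832040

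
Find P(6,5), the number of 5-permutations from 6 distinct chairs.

P(6,5) = 6!/(6-5)! = 6!/1!.

Final answer: P(6,5) = 720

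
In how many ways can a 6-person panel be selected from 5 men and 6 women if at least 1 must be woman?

Sum over valid woman counts:
C(6,1)C(5,5) = 6
C(6,2)C(5,4) = 75
C(6,3)C(5,3) = 200
C(6,4)C(5,2) = 150
C(6,5)C(5,1) = 30
C(6,6)C(5,0) = 1
Total: 6 + 75 + 200 + 150 + 30 + 1.

Final answer: 462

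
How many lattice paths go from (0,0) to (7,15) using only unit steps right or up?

Each path has 7 right steps and 15 up steps in some order (22 steps total).
Choose which 15 of the 22 steps are up: C(22,15).

Final answer: C(22,15) = 170544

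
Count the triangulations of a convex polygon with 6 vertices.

This is counted by the nth Catalan number C_n. Here n = 6 - 2 = 4.
C_n = (2n)!/(n!(n+1)!), so C_{4} = 8!/(4! x 5!) = C(8,4)/5 = 70/5.

Final answer: C_{4} = 14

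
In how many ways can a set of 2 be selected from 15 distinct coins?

C(15,2) = 15!/(2! x (15-2)!).

Final answer: C(15,2) = 105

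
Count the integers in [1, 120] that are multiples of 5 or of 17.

Multiples of 5: 24. Multiples of 17: 7. Of both (lcm=85): 1.
By inclusion-exclusion: 24 + 7 - 1.

Final answer: 30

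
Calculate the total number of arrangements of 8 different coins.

The number of ways to arrange 8 distinct objects is 8!.

Final answer: 8! = 40320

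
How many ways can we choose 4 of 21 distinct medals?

C(21,4) = 21!/(4! x (21-4)!).

Final answer: C(21,4) = 5985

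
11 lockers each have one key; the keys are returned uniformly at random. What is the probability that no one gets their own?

Derangements satisfy D(n) = (n-1)(D(n-1) + D(n-2)), starting from D(0)=1, D(1)=0.
Building up: D(2)=1, D(3)=2, D(4)=9, D(5)=44, D(6)=265, D(7)=1854, D(8)=14833, D(9)=133496, D(10)=1334961, D(11)=14684570.
Total arrangements: 11! = 39916800.
Probability = D(11)/11! = 1468457/3991680.

Final answer: D(11)/11! = 14684570/39916800 = 0.367879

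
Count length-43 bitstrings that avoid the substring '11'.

Classify by the final bit: ...0 gives a(n-1) strings, ...01 gives a(n-2) strings. Thus a(n) = a(n-1) + a(n-2) with a(1)=2, a(2)=3.
Computing successive values: a(1)=2, a(2)=3, a(3)=5, a(4)=8, a(5)=13, a(6)=21, a(7)=34, a(8)=55, a(9)=89, a(10)=144, a(11)=233, a(12)=377, a(13)=610, a(14)=987, a(15)=1597, a(16)=2584, a(17)=4181, a(18)=6765, a(19)=10946, a(20)=17711, a(21)=28657, a(22)=46368, a(23)=75025, a(24)=121393, a(25)=196418, a(26)=317811, a(27)=514229, a(28)=832040, a(29)=1346269, a(30)=2178309, a(31)=3524578, a(32)=5702887, a(33)=9227465, a(34)=14930352, a(35)=24157817, a(36)=39088169, a(37)=63245986, a(38)=102334155, a(39)=165580141, a(40)=267914296, a(41)=433494437, a(42)=701408733, a(43)=1134903170.

Final answer: 1134903170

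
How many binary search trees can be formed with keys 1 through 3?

This is counted by the nth Catalan number C_n. Here n = 3.
C_n = C(2n,n)/(n+1), so C_{3} = C(6,3)/4 = 20/4.

Final answer: C_{3} = 5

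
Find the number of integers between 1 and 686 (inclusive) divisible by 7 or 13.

Multiples of 7: 98. Multiples of 13: 52. Of both (lcm=91): 7.
By inclusion-exclusion: 98 + 52 - 7.

Final answer: 143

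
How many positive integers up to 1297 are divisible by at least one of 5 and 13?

Multiples of 5: 259. Multiples of 13: 99. Of both (lcm=65): 19.
By inclusion-exclusion: 259 + 99 - 19.

Final answer: 339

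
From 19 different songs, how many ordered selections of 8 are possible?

P(19,8) = 19!/(19-8)! = 19!/11!.

Final answer: P(19,8) = 3047466240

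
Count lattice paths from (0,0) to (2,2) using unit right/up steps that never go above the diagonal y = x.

Total monotonic paths to (2,2): C(4,2) = 6.
Reflecting each bad path at its first crossing gives a bijection with paths to (1,3): C(4,3) = 4.
Valid Dyck paths: 6 - 4.
(Check: C(4,2) - C(4,3) = C(4,2)/3, the Catalan number C_{2}.)

Final answer: C_{2} = 2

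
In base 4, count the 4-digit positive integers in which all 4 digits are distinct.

First digit: 3 (nonzero). Second: 3 (not first). Third: 2, etc.
Total: 3 x 3 x 2 x 1.

Final answer: 18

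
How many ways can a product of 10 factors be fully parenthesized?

This is counted by the nth Catalan number C_n. Here n = 10 - 1 = 9.
C_n = C(2n,n)/(n+1), so C_{9} = C(18,9)/10 = 48620/10.

Final answer: C_{9} = 4862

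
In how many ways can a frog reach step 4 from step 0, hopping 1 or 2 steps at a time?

Let f(n) be the number of climbs. Removing the last move (1 or 2 steps) gives f(n) = f(n-1) + f(n-2); base cases f(1)=1, f(2)=2.
Computing successive values: f(1)=1, f(2)=2, f(3)=3, f(4)=5.

Final answer: 5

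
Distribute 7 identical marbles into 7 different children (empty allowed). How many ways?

Stars and bars: C(n+k-1, k-1) = C(13,6).

Final answer: C(13,6) = 1716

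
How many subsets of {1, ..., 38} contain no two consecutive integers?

Let a(n) count such subsets of {1, ..., n}. Either n is excluded (a(n-1) ways) or n is included, forcing n-1 out (a(n-2) ways), so a(n) = a(n-1) + a(n-2) with a(1)=2, a(2)=3.
Building up term by term: a(1)=2, a(2)=3, a(3)=5, a(4)=8, a(5)=13, a(6)=21, a(7)=34, a(8)=55, a(9)=89, a(10)=144, a(11)=233, a(12)=377, a(13)=610, a(14)=987, a(15)=1597, a(16)=2584, a(17)=4181, a(18)=6765, a(19)=10946, a(20)=17711, a(21)=28657, a(22)=46368, a(23)=75025, a(24)=121393, a(25)=196418, a(26)=317811, a(27)=514229, a(28)=832040, a(29)=1346269, a(30)=2178309, a(31)=3524578, a(32)=5702887, a(33)=9227465, a(34)=14930352, a(35)=24157817, a(36)=39088169, a(37)=63245986, a(38)=102334155.

Final answer: 102334155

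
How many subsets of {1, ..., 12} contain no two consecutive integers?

Condition on whether n belongs to the subset: if not, any valid subset of {1, ..., n-1} works (a(n-1)); if so, n-1 is excluded and the rest is a valid subset of {1, ..., n-2} (a(n-2)). Hence a(n) = a(n-1) + a(n-2), a(1)=2, a(2)=3.
Iterating the recurrence: a(1)=2, a(2)=3, a(3)=5, a(4)=8, a(5)=13, a(6)=21, a(7)=34, a(8)=55, a(9)=89, a(10)=144, a(11)=233, a(12)=377.

Final answer: 377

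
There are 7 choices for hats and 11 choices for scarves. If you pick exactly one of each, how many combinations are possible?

By the multiplication principle: 7 x 11.

Final answer: 77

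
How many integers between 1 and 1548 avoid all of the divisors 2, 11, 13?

|div by 2|=774, |div by 11|=140, |div by 13|=119.
|div by 2&11|=70, |div by 2&13|=59, |div by 11&13|=10, |div by all|=5.
By inclusion-exclusion, divisible by at least one: 774+140+119-70-59-10+5 = 899.
Not divisible by any: 1548 - 899.

Final answer: 649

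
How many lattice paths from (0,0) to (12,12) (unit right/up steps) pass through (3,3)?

Paths (0,0)->(3,3): C(6,3) = 20.
Paths (3,3)->(12,12): C(18,9) = 48620.
By multiplication principle: 20 x 48620.

Final answer: 972400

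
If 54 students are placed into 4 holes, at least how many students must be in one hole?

By the pigeonhole principle: ceiling(54/4).

Final answer: 14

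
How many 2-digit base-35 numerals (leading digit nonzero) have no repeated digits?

First digit: 34 (nonzero). Second: 34 (not first). Third: 33, etc.
Total: 34 x 34.

Final answer: 1156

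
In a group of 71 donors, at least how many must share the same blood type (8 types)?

There are 8 possible values for blood type (8 types). With 71 donors and 8 categories, by pigeonhole: ceiling(71/8).

Final answer: 9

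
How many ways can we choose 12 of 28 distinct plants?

C(28,12) = 28!/(12! x 16!).

Final answer: \binom{28}{12} = 30421755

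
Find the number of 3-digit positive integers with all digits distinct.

First digit: 9 (not 0). Second: 9 (not first). Third: 8, etc.
Total: 9 x 9 x 8.

Final answer: 648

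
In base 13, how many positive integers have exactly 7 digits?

In base 13, the leading digit has 12 choices (1..12); each of the remaining 6 digits has 13 choices.
Total: 12 x 13^6.

Final answer: 57921708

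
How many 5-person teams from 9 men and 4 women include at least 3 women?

Sum over valid woman counts:
C(4,3)C(9,2) = 144
C(4,4)C(9,1) = 9
Total: 144 + 9.

Final answer: 153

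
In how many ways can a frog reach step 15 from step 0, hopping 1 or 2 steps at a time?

Let f(n) be the number of climbs. Removing the last move (1 or 2 steps) gives f(n) = f(n-1) + f(n-2); base cases f(1)=1, f(2)=2.
Computing successive values: f(1)=1, f(2)=2, f(3)=3, f(4)=5, f(5)=8, f(6)=13, f(7)=21, f(8)=34, f(9)=55, f(10)=89, f(11)=144, f(12)=233, f(13)=377, f(14)=610, f(15)=987.

Final answer: 987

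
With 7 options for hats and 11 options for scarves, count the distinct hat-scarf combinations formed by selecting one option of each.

By the multiplication principle: 7 x 11.

Final answer: 77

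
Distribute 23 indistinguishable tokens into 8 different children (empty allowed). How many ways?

Stars and bars: C(n+k-1, k-1) = C(30,7).

Final answer: C(30,7) = 2035800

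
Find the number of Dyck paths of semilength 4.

Total monotonic paths to (4,4): C(8,4) = 70.
Paths that cross above y=x (reflection bijection): C(8,5) = 56.
Valid Dyck paths: 70 - 56.
(Equivalently, C_{4} = C(8,4)/5 = 70/5.)

Final answer: C_{4} = 14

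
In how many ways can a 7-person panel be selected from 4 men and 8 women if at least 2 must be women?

Sum over valid woman counts:
C(8,3)C(4,4) = 56
C(8,4)C(4,3) = 280
C(8,5)C(4,2) = 336
C(8,6)C(4,1) = 112
C(8,7)C(4,0) = 8
Total: 56 + 280 + 336 + 112 + 8.

Final answer: 792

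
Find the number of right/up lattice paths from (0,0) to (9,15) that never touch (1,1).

Total paths to (9,15): C(24,15) = 1307504.
Paths through (1,1): C(2,1) x C(22,14) = 639540.
Avoiding (1,1): 1307504 - 639540.

Final answer: 667964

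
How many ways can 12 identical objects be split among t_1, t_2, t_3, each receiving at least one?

Substitute t'_i = t_i - 1 (so t'_i >= 0). Then sum t'_i = 12 - 3 = 9.
Stars and bars: C(9+3-1, 3-1) = C(11,2).

Final answer: C(11,2) = 55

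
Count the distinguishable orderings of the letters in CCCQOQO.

Letters (C:3, O:2, Q:2). Total letters: 7.
Permutations = 7!/(3! x 2! x 2!).

Final answer: 210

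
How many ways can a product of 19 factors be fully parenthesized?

This is a standard Catalan-number count: the answer is C_n. Here n = 19 - 1 = 18.
C_n = (2n)!/(n!(n+1)!), so C_{18} = 36!/(18! x 19!) = C(36,18)/19 = 9075135300/19.

Final answer: C_{18} = 477638700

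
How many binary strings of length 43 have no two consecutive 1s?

Let a(n) count valid strings. If the last bit is 0 the prefix is any valid string of length n-1; if it is 1 the string must end in 01 with a valid prefix of length n-2. So a(n) = a(n-1) + a(n-2), a(1)=2, a(2)=3.
Computing successive values: a(1)=2, a(2)=3, a(3)=5, a(4)=8, a(5)=13, a(6)=21, a(7)=34, a(8)=55, a(9)=89, a(10)=144, a(11)=233, a(12)=377, a(13)=610, a(14)=987, a(15)=1597, a(16)=2584, a(17)=4181, a(18)=6765, a(19)=10946, a(20)=17711, a(21)=28657, a(22)=46368, a(23)=75025, a(24)=121393, a(25)=196418, a(26)=317811, a(27)=514229, a(28)=832040, a(29)=1346269, a(30)=2178309, a(31)=3524578, a(32)=5702887, a(33)=9227465, a(34)=14930352, a(35)=24157817, a(36)=39088169, a(37)=63245986, a(38)=102334155, a(39)=165580141, a(40)=267914296, a(41)=433494437, a(42)=701408733, a(43)=1134903170.

Final answer: 1134903170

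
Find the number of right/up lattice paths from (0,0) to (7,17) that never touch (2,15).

Total paths to (7,17): C(24,17) = 346104.
Paths through (2,15): C(17,15) x C(7,2) = 2856.
Avoiding (2,15): 346104 - 2856.

Final answer: 343248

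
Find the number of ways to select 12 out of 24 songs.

C(24,12) = 24!/(12! x 12!).

Final answer: \binom{24}{12} = 2704156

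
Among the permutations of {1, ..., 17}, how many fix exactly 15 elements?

Choose which 15 elements are fixed: C(17,15) = 136.
Derange the remaining 2 using D(j) = (j-1)(D(j-1) + D(j-2)), D(0)=1, D(1)=0: D(2)=1.
Total: 136 x 1.

Final answer: C(17,15) D(2) = 136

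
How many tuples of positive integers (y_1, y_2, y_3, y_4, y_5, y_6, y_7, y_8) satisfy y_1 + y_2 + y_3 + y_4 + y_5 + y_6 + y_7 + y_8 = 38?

Substitute y'_i = y_i - 1 (so y'_i >= 0). Then sum y'_i = 38 - 8 = 30.
Stars and bars: C(30+8-1, 8-1) = C(37,7).

Final answer: C(37,7) = 10295472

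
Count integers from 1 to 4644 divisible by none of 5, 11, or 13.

|div by 5|=928, |div by 11|=422, |div by 13|=357.
|div by 5&11|=84, |div by 5&13|=71, |div by 11&13|=32, |div by all|=6.
By inclusion-exclusion, divisible by at least one: 928+422+357-84-71-32+6 = 1526.
Not divisible by any: 4644 - 1526.

Final answer: 3118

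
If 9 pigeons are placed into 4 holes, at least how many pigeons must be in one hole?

By the pigeonhole principle: ceiling(9/4).

Final answer: 3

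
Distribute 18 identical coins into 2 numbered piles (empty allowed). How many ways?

Stars and bars: C(n+k-1, k-1) = C(19,1).

Final answer: C(19,1) = 19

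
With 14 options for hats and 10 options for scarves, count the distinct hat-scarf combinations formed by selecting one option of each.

By the multiplication principle: 14 x 10.

Final answer: 140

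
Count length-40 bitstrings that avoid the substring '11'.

A valid string ends in 0 (append to any length-(n-1) valid string) or in 01 (append to any length-(n-2) valid string), so a(n) = a(n-1) + a(n-2) with a(1)=2, a(2)=3.
Iterating the recurrence: a(1)=2, a(2)=3, a(3)=5, a(4)=8, a(5)=13, a(6)=21, a(7)=34, a(8)=55, a(9)=89, a(10)=144, a(11)=233, a(12)=377, a(13)=610, a(14)=987, a(15)=1597, a(16)=2584, a(17)=4181, a(18)=6765, a(19)=10946, a(20)=17711, a(21)=28657, a(22)=46368, a(23)=75025, a(24)=121393, a(25)=196418, a(26)=317811, a(27)=514229, a(28)=832040, a(29)=1346269, a(30)=2178309, a(31)=3524578, a(32)=5702887, a(33)=9227465, a(34)=14930352, a(35)=24157817, a(36)=39088169, a(37)=63245986, a(38)=102334155, a(39)=165580141, a(40)=267914296.

Final answer: 267914296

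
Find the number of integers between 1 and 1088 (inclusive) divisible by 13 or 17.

Multiples of 13: 83. Multiples of 17: 64. Of both (lcm=221): 4.
By inclusion-exclusion: 83 + 64 - 4.

Final answer: 143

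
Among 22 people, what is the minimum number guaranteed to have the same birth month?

There are 12 possible values for birth month. With 22 people and 12 categories, by pigeonhole: ceiling(22/12).

Final answer: 2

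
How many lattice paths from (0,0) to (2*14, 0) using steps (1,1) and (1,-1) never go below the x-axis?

Total monotonic paths to (14,14): C(28,14) = 40116600.
By the reflection principle, paths that go above the diagonal number C(28,15) = 37442160.
Valid Dyck paths: 40116600 - 37442160.
(This is the Catalan number C_{14}.)

Final answer: C_{14} = 2674440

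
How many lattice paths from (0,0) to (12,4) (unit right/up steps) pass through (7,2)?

Paths (0,0)->(7,2): C(9,2) = 36.
Paths (7,2)->(12,4): C(7,2) = 21.
By multiplication principle: 36 x 21.

Final answer: 756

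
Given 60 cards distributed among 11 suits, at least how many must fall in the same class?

By pigeonhole with 60 objects and 11 categories: ceiling(60/11).

Final answer: 6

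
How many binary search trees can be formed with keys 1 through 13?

The structures are counted by the Catalan number C_n. Here n = 13.
C_n = C(2n,n) - C(2n,n+1), so C_{13} = C(26,13) - C(26,14) = 10400600 - 9657700.

Final answer: C_{13} = 742900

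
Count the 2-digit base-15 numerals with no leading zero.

These are the integers in [15^1, 15^2), so the count is 15^2 - 15^1 = 14 x 15^1.

Final answer: 210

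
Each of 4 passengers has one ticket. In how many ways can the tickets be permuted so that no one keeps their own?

D(n) = (n-1)(D(n-1) + D(n-2)), D(0)=1, D(1)=0.
D(2) = 1 x (0 + 1) = 1
D(3) = 2 x (1 + 0) = 2
D(4) = 3 x (D(3) + D(2)) = 3 x (2 + 1)

Final answer: D(4) = 9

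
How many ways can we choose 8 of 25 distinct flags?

C(25,8) = 25!/(8! x (25-8)!).

Final answer: C(25,8) = 1081575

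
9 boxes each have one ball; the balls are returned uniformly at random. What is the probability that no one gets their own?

Derangements satisfy D(n) = (n-1)(D(n-1) + D(n-2)), starting from D(0)=1, D(1)=0.
Building up: D(2)=1, D(3)=2, D(4)=9, D(5)=44, D(6)=265, D(7)=1854, D(8)=14833, D(9)=133496.
Total arrangements: 9! = 362880.
Probability = D(9)/9! = 16687/45360.

Final answer: D(9)/9! = 133496/362880 = 0.367879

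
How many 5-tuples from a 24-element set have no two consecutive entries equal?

First character: 24 choices. Each subsequent: 23 choices (must differ from the previous one).
Total: 24 x 23^4.

Final answer: 24 x 23^{4} = 6716184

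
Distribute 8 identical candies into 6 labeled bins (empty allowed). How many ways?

Stars and bars: C(n+k-1, k-1) = C(13,5).

Final answer: C(13,5) = 1287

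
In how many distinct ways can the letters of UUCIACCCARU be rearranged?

Letters (A:2, C:4, I:1, R:1, U:3). Total letters: 11.
Permutations = 11!/(4! x 3! x 2!).

Final answer: 138600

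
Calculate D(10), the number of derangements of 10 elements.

Derangements satisfy D(n) = (n-1)(D(n-1) + D(n-2)), starting from D(0)=1, D(1)=0.
D(2) = 1 x (0 + 1) = 1
D(3) = 2 x (1 + 0) = 2
D(4) = 3 x (2 + 1) = 9
D(5) = 4 x (9 + 2) = 44
D(6) = 5 x (44 + 9) = 265
D(7) = 6 x (265 + 44) = 1854
D(8) = 7 x (1854 + 265) = 14833
D(9) = 8 x (14833 + 1854) = 133496
D(10) = 9 x (D(9) + D(8)) = 9 x (133496 + 14833)

Final answer: D(10) = 1334961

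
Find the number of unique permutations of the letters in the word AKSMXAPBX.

Letters (A:2, B:1, K:1, M:1, P:1, S:1, X:2). Total letters: 9.
Permutations = 9!/(2! x 2!).

Final answer: 90720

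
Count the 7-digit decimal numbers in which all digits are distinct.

First digit: 9 (not 0). Second: 9 (not first). Third: 8, etc.
Total: 9 x 9 x 8 x 7 x 6 x 5 x 4.

Final answer: 544320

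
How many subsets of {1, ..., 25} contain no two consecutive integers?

Let a(n) count such subsets of {1, ..., n}. Either n is excluded (a(n-1) ways) or n is included, forcing n-1 out (a(n-2) ways), so a(n) = a(n-1) + a(n-2) with a(1)=2, a(2)=3.
Computing successive values: a(1)=2, a(2)=3, a(3)=5, a(4)=8, a(5)=13, a(6)=21, a(7)=34, a(8)=55, a(9)=89, a(10)=144, a(11)=233, a(12)=377, a(13)=610, a(14)=987, a(15)=1597, a(16)=2584, a(17)=4181, a(18)=6765, a(19)=10946, a(20)=17711, a(21)=28657, a(22)=46368, a(23)=75025, a(24)=121393, a(25)=196418.

Final answer: 196418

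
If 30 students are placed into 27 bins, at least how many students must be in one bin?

By the pigeonhole principle: ceiling(30/27).

Final answer: 2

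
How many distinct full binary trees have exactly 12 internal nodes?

This is counted by the nth Catalan number C_n. Here n = 12.
C_n = C(2n,n)/(n+1), so C_{12} = C(24,12)/13 = 2704156/13.

Final answer: C_{12} = 208012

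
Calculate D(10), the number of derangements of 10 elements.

Derangements satisfy D(n) = (n-1)(D(n-1) + D(n-2)), starting from D(0)=1, D(1)=0.
Building up: D(2)=1, D(3)=2, D(4)=9, D(5)=44, D(6)=265, D(7)=1854, D(8)=14833, D(9)=133496.
D(10) = 9 x (D(9) + D(8)) = 9 x (133496 + 14833).

Final answer: D(10) = 1334961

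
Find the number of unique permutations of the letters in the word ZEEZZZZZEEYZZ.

Letters (E:4, Y:1, Z:8). Total letters: 13.
Permutations = 13!/(8! x 4!).

Final answer: 6435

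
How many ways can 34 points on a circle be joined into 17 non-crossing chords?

This is counted by the nth Catalan number C_n. Here n = 34/2 = 17.
C_n = C(2n,n)/(n+1), so C_{17} = C(34,17)/18 = 2333606220/18.

Final answer: C_{17} = 129644790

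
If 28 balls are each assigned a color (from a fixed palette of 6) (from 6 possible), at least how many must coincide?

There are 6 possible values for color (from a fixed palette of 6). With 28 balls and 6 categories, by pigeonhole: ceiling(28/6).

Final answer: 5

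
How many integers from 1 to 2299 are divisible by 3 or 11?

Multiples of 3: 766. Multiples of 11: 209. Of both (lcm=33): 69.
By inclusion-exclusion: 766 + 209 - 69.

Final answer: 906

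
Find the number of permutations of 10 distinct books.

The number of ways to arrange 10 distinct objects is 10!.

Final answer: 10! = 3628800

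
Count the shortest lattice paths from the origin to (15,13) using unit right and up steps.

Each path has 15 right steps and 13 up steps in some order (28 steps total).
Choose which 13 of the 28 steps are up: C(28,13).

Final answer: C(28,13) = 37442160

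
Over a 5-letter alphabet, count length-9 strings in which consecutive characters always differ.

Let g(n) count such strings. g(1) = 5, and each valid string of length n-1 extends in 4 ways (any symbol but the last), so g(n) = 4 g(n-1).
Total: g(9) = 5 x 4^8.

Final answer: 5 x 4^{8} = 327680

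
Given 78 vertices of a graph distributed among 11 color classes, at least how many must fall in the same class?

By pigeonhole with 78 objects and 11 categories: ceiling(78/11).

Final answer: 8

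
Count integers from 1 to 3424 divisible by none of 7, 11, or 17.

|div by 7|=489, |div by 11|=311, |div by 17|=201.
|div by 7&11|=44, |div by 7&17|=28, |div by 11&17|=18, |div by all|=2.
By inclusion-exclusion, divisible by at least one: 489+311+201-44-28-18+2 = 913.
Not divisible by any: 3424 - 913.

Final answer: 2511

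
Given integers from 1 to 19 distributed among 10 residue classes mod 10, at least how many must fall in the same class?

By pigeonhole with 19 objects and 10 categories: ceiling(19/10).

Final answer: 2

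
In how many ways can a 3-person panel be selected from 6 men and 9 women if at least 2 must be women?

Sum over valid woman counts:
C(9,2)C(6,1) = 216
C(9,3)C(6,0) = 84
Total: 216 + 84.

Final answer: 300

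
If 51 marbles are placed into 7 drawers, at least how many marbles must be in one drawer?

By the pigeonhole principle: ceiling(51/7).

Final answer: 8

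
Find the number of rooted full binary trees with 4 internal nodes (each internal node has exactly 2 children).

This is counted by the nth Catalan number C_n. Here n = 4.
C_n = C(2n,n) - C(2n,n+1), so C_{4} = C(8,4) - C(8,5) = 70 - 56.

Final answer: C_{4} = 14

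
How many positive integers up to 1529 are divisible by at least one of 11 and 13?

Multiples of 11: 139. Multiples of 13: 117. Of both (lcm=143): 10.
By inclusion-exclusion: 139 + 117 - 10.

Final answer: 246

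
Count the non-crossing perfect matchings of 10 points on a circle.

This is counted by the nth Catalan number C_n. Here n = 10/2 = 5.
C_n = C(2n,n)/(n+1), so C_{5} = C(10,5)/6 = 252/6.

Final answer: C_{5} = 42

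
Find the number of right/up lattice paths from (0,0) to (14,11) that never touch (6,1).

Total paths to (14,11): C(25,11) = 4457400.
Paths through (6,1): C(7,1) x C(18,10) = 306306.
Avoiding (6,1): 4457400 - 306306.

Final answer: 4151094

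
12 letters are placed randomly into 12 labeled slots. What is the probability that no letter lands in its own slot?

Use the recurrence D(n) = (n-1)(D(n-1) + D(n-2)) with D(0)=1, D(1)=0.
Building up: D(2)=1, D(3)=2, D(4)=9, D(5)=44, D(6)=265, D(7)=1854, D(8)=14833, D(9)=133496, D(10)=1334961, D(11)=14684570, D(12)=176214841.
Total arrangements: 12! = 479001600.
Probability = D(12)/12! = 16019531/43545600.

Final answer: D(12)/12! = 176214841/479001600 = 0.367879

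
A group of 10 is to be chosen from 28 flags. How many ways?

C(28,10) = 28!/(10! x 18!).

Final answer: \binom{28}{10} = 13123110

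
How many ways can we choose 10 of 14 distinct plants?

C(14,10) = 14!/(10! x 4!).

Final answer: \binom{14}{10} = 1001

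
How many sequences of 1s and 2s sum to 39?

Let f(n) count the ways. The last step is size 1 or 2, so f(n) = f(n-1) + f(n-2) with f(1)=1, f(2)=2.
Computing successive values: f(1)=1, f(2)=2, f(3)=3, f(4)=5, f(5)=8, f(6)=13, f(7)=21, f(8)=34, f(9)=55, f(10)=89, f(11)=144, f(12)=233, f(13)=377, f(14)=610, f(15)=987, f(16)=1597, f(17)=2584, f(18)=4181, f(19)=6765, f(20)=10946, f(21)=17711, f(22)=28657, f(23)=46368, f(24)=75025, f(25)=121393, f(26)=196418, f(27)=317811, f(28)=514229, f(29)=832040, f(30)=1346269, f(31)=2178309, f(32)=3524578, f(33)=5702887, f(34)=9227465, f(35)=14930352, f(36)=24157817, f(37)=39088169, f(38)=63245986, f(39)=102334155.

Final answer: 102334155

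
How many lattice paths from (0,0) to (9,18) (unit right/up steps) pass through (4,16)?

Paths (0,0)->(4,16): C(20,16) = 4845.
Paths (4,16)->(9,18): C(7,2) = 21.
By multiplication principle: 4845 x 21.

Final answer: 101745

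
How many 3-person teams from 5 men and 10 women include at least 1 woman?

Sum over valid woman counts:
C(10,1)C(5,2) = 100
C(10,2)C(5,1) = 225
C(10,3)C(5,0) = 120
Total: 100 + 225 + 120.

Final answer: 445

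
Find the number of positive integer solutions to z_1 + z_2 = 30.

Substitute z'_i = z_i - 1 (so z'_i >= 0). Then sum z'_i = 30 - 2 = 28.
Stars and bars: C(28+2-1, 2-1) = C(29,1).

Final answer: C(29,1) = 29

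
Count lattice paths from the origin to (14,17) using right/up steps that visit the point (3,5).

Paths (0,0)->(3,5): C(8,5) = 56.
Paths (3,5)->(14,17): C(23,12) = 1352078.
By multiplication principle: 56 x 1352078.

Final answer: 75716368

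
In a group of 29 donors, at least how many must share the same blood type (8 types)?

There are 8 possible values for blood type (8 types). With 29 donors and 8 categories, by pigeonhole: ceiling(29/8).

Final answer: 4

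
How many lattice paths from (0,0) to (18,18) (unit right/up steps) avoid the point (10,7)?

Total paths to (18,18): C(36,18) = 9075135300.
Paths through (10,7): C(17,7) x C(19,11) = 1469918736.
Avoiding (10,7): 9075135300 - 1469918736.

Final answer: 7605216564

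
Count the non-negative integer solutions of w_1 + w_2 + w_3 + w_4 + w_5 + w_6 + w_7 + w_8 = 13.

Stars and bars with 13 stars and 7 bars:
C(13+8-1, 8-1) = C(20,7).

Final answer: C(20,7) = 77520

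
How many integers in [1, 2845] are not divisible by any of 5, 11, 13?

|div by 5|=569, |div by 11|=258, |div by 13|=218.
|div by 5&11|=51, |div by 5&13|=43, |div by 11&13|=19, |div by all|=3.
By inclusion-exclusion, divisible by at least one: 569+258+218-51-43-19+3 = 935.
Not divisible by any: 2845 - 935.

Final answer: 1910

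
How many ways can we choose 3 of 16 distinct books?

C(16,3) = 16!/(3! x 13!).

Final answer: \binom{16}{3} = 560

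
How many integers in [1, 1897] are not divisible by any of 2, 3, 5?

|div by 2|=948, |div by 3|=632, |div by 5|=379.
|div by 2&3|=316, |div by 2&5|=189, |div by 3&5|=126, |div by all|=63.
By inclusion-exclusion, divisible by at least one: 948+632+379-316-189-126+63 = 1391.
Not divisible by any: 1897 - 1391.

Final answer: 506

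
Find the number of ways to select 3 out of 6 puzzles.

C(6,3) = 6!/(3! x (6-3)!).

Final answer: C(6,3) = 20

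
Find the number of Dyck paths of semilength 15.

Total monotonic paths to (15,15): C(30,15) = 155117520.
Reflecting each bad path at its first crossing gives a bijection with paths to (14,16): C(30,16) = 145422675.
Valid Dyck paths: 155117520 - 145422675.
(Check: C(30,15) - C(30,16) = C(30,15)/16, the Catalan number C_{15}.)

Final answer: C_{15} = 9694845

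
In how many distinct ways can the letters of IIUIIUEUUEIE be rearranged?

Letters (E:3, I:5, U:4). Total letters: 12.
Permutations = 12!/(5! x 4! x 3!).

Final answer: 27720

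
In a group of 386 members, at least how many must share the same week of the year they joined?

There are 52 possible values for week of the year they joined. With 386 members and 52 categories, by pigeonhole: ceiling(386/52).

Final answer: 8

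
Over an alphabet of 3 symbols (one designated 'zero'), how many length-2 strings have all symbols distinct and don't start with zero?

First digit: 2 (nonzero). Second: 2 (not first). Third: 1, etc.
Total: 2 x 2.

Final answer: 4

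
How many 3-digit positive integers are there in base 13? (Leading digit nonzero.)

These are the integers in [13^2, 13^3), so the count is 13^3 - 13^2 = 12 x 13^2.

Final answer: 2028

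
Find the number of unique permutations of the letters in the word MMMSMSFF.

Letters (F:2, M:4, S:2). Total letters: 8.
Permutations = 8!/(4! x 2! x 2!).

Final answer: 420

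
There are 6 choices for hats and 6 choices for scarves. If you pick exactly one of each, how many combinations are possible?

By the multiplication principle: 6 x 6.

Final answer: 36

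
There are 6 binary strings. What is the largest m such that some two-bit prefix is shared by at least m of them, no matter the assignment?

There are 4 possible values for two-bit prefix. With 6 binary strings and 4 categories, by pigeonhole: ceiling(6/4).

Final answer: 2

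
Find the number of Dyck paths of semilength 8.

Total monotonic paths to (8,8): C(16,8) = 12870.
A path is bad iff it touches y = x + 1; reflecting its initial segment maps bad paths bijectively onto all paths to (7,9), of which there are C(16,9) = 11440.
Valid Dyck paths: 12870 - 11440.
(These counts are the Catalan numbers.)

Final answer: C_{8} = 1430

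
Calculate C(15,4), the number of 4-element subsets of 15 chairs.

C(15,4) = 15!/(4! x 11!).

Final answer: \binom{15}{4} = 1365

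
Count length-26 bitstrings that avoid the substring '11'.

Classify by the final bit: ...0 gives a(n-1) strings, ...01 gives a(n-2) strings. Thus a(n) = a(n-1) + a(n-2) with a(1)=2, a(2)=3.
Iterating the recurrence: a(1)=2, a(2)=3, a(3)=5, a(4)=8, a(5)=13, a(6)=21, a(7)=34, a(8)=55, a(9)=89, a(10)=144, a(11)=233, a(12)=377, a(13)=610, a(14)=987, a(15)=1597, a(16)=2584, a(17)=4181, a(18)=6765, a(19)=10946, a(20)=17711, a(21)=28657, a(22)=46368, a(23)=75025, a(24)=121393, a(25)=196418, a(26)=317811.

Final answer: 317811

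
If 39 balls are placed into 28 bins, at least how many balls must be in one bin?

By the pigeonhole principle: ceiling(39/28).

Final answer: 2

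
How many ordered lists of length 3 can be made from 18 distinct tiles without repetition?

P(18,3) = 18!/(18-3)! = 18!/15!.

Final answer: P(18,3) = 4896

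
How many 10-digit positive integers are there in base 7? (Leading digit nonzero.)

Leading digit: 6 options (nonzero). Other 9 digit(s): 7 options each.
Total: 6 x 7^9.

Final answer: 242121642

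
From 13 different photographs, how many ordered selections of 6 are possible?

P(13,6) = 13!/(13-6)! = 13!/7!.

Final answer: P(13,6) = 1235520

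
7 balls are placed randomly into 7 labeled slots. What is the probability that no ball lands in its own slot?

Derangements satisfy D(n) = (n-1)(D(n-1) + D(n-2)), starting from D(0)=1, D(1)=0.
Building up: D(2)=1, D(3)=2, D(4)=9, D(5)=44, D(6)=265, D(7)=1854.
Total arrangements: 7! = 5040.
Probability = D(7)/7! = 103/280.

Final answer: D(7)/7! = 1854/5040 = 0.367857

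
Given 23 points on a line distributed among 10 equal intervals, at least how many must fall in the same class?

By pigeonhole with 23 objects and 10 categories: ceiling(23/10).

Final answer: 3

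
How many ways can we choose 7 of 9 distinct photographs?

C(9,7) = 9!/(7! x 2!).

Final answer: \binom{9}{7} = 36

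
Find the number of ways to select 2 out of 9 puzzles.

C(9,2) = 9!/(2! x (9-2)!).

Final answer: C(9,2) = 36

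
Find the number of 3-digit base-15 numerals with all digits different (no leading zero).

First digit: 14 (nonzero). Second: 14 (not first). Third: 13, etc.
Total: 14 x 14 x 13.

Final answer: 2548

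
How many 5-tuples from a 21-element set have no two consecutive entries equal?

Let g(n) count such strings. g(1) = 21, and each valid string of length n-1 extends in 20 ways (any symbol but the last), so g(n) = 20 g(n-1).
Total: g(5) = 21 x 20^4.

Final answer: 21 x 20^{4} = 3360000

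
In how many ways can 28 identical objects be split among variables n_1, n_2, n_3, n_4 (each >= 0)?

Stars and bars with 28 stars and 3 bars:
C(28+4-1, 4-1) = C(31,3).

Final answer: C(31,3) = 4495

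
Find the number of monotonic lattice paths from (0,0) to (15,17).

Each path has 15 right steps and 17 up steps in some order (32 steps total).
Choose which 17 of the 32 steps are up: C(32,17).

Final answer: C(32,17) = 565722720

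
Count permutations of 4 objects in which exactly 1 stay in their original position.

Choose which 1 elements are fixed: C(4,1) = 4.
Derange the remaining 3 using D(j) = (j-1)(D(j-1) + D(j-2)), D(0)=1, D(1)=0: D(2)=1, D(3)=2.
Total: 4 x 2.

Final answer: C(4,1) D(3) = 8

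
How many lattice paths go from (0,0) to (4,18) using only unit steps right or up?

Each path has 4 right steps and 18 up steps in some order (22 steps total).
Choose which 18 of the 22 steps are up: C(22,18).

Final answer: C(22,18) = 7315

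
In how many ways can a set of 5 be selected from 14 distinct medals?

C(14,5) = 14!/(5! x 9!).

Final answer: \binom{14}{5} = 2002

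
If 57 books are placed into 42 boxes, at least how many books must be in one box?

By the pigeonhole principle: ceiling(57/42).

Final answer: 2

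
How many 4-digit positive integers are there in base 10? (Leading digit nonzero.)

In base 10, the leading digit has 9 choices (1..9); each of the remaining 3 digits has 10 choices.
Total: 9 x 10^3.

Final answer: 9000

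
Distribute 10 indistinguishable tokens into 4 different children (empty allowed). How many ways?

Stars and bars: C(n+k-1, k-1) = C(13,3).

Final answer: C(13,3) = 286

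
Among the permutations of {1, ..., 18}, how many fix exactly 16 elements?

Choose which 16 elements are fixed: C(18,16) = 153.
Derange the remaining 2 using D(j) = (j-1)(D(j-1) + D(j-2)), D(0)=1, D(1)=0: D(2)=1.
Total: 153 x 1.

Final answer: C(18,16) D(2) = 153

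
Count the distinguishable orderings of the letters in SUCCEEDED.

Letters (C:2, D:2, E:3, S:1, U:1). Total letters: 9.
Permutations = 9!/(3! x 2! x 2!).

Final answer: 15120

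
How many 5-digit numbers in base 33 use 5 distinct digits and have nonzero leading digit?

First digit: 32 (nonzero). Second: 32 (not first). Third: 31, etc.
Total: 32 x 32 x 31 x 30 x 29.

Final answer: 27617280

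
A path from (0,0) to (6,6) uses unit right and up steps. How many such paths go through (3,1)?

Paths (0,0)->(3,1): C(4,1) = 4.
Paths (3,1)->(6,6): C(8,5) = 56.
By multiplication principle: 4 x 56.

Final answer: 224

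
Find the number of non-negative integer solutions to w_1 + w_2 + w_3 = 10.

Stars and bars with 10 stars and 2 bars:
C(10+3-1, 3-1) = C(12,2).

Final answer: C(12,2) = 66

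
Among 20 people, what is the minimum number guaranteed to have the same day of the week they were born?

There are 7 possible values for day of the week they were born. With 20 people and 7 categories, by pigeonhole: ceiling(20/7).

Final answer: 3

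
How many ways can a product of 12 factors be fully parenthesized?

This is a standard Catalan-number count: the answer is C_n. Here n = 12 - 1 = 11.
Using C_0 = 1 and C_(k+1) = C_k x 2(2k+1)/(k+2), build up term by term: C_1=1, C_2=2, C_3=5, C_4=14, C_5=42, C_6=132, C_7=429, C_8=1430, C_9=4862, C_10=16796, C_11=58786.

Final answer: C_{11} = 58786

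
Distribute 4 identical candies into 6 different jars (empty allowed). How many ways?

Stars and bars: C(n+k-1, k-1) = C(9,5).

Final answer: C(9,5) = 126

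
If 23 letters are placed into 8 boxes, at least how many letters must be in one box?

By the pigeonhole principle: ceiling(23/8).

Final answer: 3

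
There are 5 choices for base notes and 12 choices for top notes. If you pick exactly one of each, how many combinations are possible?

By the multiplication principle: 5 x 12.

Final answer: 60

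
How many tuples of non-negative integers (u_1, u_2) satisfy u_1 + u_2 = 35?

Stars and bars with 35 stars and 1 bars:
C(35+2-1, 2-1) = C(36,1).

Final answer: C(36,1) = 36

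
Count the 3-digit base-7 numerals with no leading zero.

Leading digit: 6 options (nonzero). Other 2 digit(s): 7 options each.
Total: 6 x 7^2.

Final answer: 294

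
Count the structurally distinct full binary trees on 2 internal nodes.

The structures are counted by the Catalan number C_n. Here n = 2.
Using C_0 = 1 and C_(k+1) = C_k x 2(2k+1)/(k+2), build up term by term: C_1=1, C_2=2.

Final answer: C_{2} = 2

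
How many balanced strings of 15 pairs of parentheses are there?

This is a standard Catalan-number count: the answer is C_n. Here n = 15 (pairs).
Using C_0 = 1 and C_(k+1) = C_k x 2(2k+1)/(k+2), build up term by term: C_1=1, C_2=2, C_3=5, C_4=14, C_5=42, C_6=132, C_7=429, C_8=1430, C_9=4862, C_10=16796, C_11=58786, C_12=208012, C_13=742900, C_14=2674440, C_15=9694845.

Final answer: C_{15} = 9694845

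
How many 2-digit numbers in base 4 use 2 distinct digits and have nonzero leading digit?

The leading digit has 3 choices (anything but zero); the next has 3 (anything but the first), then 2, and so on, one fewer each time.
Total: 3 x 3.

Final answer: 9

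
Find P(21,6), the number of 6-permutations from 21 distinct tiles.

P(21,6) = 21!/(21-6)! = 21!/15!.

Final answer: P(21,6) = 39070080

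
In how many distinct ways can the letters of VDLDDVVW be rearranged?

Letters (D:3, L:1, V:3, W:1). Total letters: 8.
Permutations = 8!/(3! x 3!).

Final answer: 1120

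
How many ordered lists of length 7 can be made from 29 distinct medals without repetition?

P(29,7) = 29!/(29-7)! = 29!/22!.

Final answer: P(29,7) = 7866331200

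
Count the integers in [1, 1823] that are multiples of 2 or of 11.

Multiples of 2: 911. Multiples of 11: 165. Of both (lcm=22): 82.
By inclusion-exclusion: 911 + 165 - 82.

Final answer: 994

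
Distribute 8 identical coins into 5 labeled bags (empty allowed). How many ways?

Stars and bars: C(n+k-1, k-1) = C(12,4).

Final answer: C(12,4) = 495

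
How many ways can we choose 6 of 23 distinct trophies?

C(23,6) = 23!/(6! x 17!).

Final answer: \binom{23}{6} = 100947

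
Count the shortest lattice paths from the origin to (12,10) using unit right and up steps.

Each path has 12 right steps and 10 up steps in some order (22 steps total).
Choose which 10 of the 22 steps are up: C(22,10).

Final answer: C(22,10) = 646646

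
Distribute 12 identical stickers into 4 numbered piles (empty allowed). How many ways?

Stars and bars: C(n+k-1, k-1) = C(15,3).

Final answer: C(15,3) = 455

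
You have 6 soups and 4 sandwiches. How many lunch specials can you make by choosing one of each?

By the multiplication principle: 6 x 4.

Final answer: 24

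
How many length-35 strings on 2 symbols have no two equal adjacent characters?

Let g(n) count such strings. g(1) = 2, and each valid string of length n-1 extends in 1 ways (any symbol but the last), so g(n) = 1 g(n-1).
Total: g(35) = 2 x 1^34.

Final answer: 2 x 1^{34} = 2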